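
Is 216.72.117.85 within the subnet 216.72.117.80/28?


Subnet network: 216.72.117.80
Test IP AND mask: 216.72.117.80
Yes, 216.72.117.85 is in 216.72.117.80/28


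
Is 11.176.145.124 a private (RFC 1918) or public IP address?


RFC 1918 private ranges:
  10.0.0.0/8 (10.0.0.0 - 10.255.255.255)
  172.16.0.0/12 (172.16.0.0 - 172.31.255.255)
  192.168.0.0/16 (192.168.0.0 - 192.168.255.255)
Public (not in any RFC 1918 range)


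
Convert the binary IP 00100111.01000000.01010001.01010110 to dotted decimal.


00100111 = 39
01000000 = 64
01010001 = 81
01010110 = 86
IP: 39.64.81.86


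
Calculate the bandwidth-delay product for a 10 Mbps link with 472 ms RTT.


BDP = bandwidth * RTT
= 10 Mbps * 472 ms
= 10 * 1e6 * 472 / 1000 bits
= 4720000 bits
= 590000 bytes
= 576.1719 KB
BDP = 4720000 bits (590000 bytes)


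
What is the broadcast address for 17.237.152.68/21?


Network: 17.237.152.0/21
Host bits = 11
Set all host bits to 1:
Broadcast: 17.237.159.255


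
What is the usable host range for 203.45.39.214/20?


Network: 203.45.32.0
Broadcast: 203.45.47.255
First usable = network + 1
Last usable = broadcast - 1
Range: 203.45.32.1 to 203.45.47.254


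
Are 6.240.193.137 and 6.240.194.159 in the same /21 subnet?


Mask: 255.255.248.0
6.240.193.137 AND mask = 6.240.192.0
6.240.194.159 AND mask = 6.240.192.0
Yes, same subnet (6.240.192.0)


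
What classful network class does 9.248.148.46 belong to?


First octet: 9
Binary: 00001001
0xxxxxxx -> Class A (1-126)
Class A, default mask 255.0.0.0 (/8)


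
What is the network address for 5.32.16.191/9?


IP:   00000101.00100000.00010000.10111111
Mask: 11111111.10000000.00000000.00000000
AND operation:
Net:  00000101.00000000.00000000.00000000
Network: 5.0.0.0/9


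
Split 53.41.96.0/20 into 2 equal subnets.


New prefix = 20 + 1 = 21
Each subnet has 2048 addresses
  53.41.96.0/21
  53.41.104.0/21
Subnets: 53.41.96.0/21, 53.41.104.0/21


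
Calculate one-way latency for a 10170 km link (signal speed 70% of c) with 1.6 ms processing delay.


Speed = 0.7 * 3e5 km/s = 210000 km/s
Propagation delay = 10170 / 210000 = 0.0484 s = 48.4286 ms
Processing delay = 1.6 ms
Total one-way latency = 50.0286 ms


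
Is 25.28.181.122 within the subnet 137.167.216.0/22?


Subnet network: 137.167.216.0
Test IP AND mask: 25.28.180.0
No, 25.28.181.122 is not in 137.167.216.0/22


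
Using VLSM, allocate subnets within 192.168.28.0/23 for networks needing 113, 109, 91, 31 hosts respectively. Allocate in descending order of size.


113 hosts -> /25 (126 usable): 192.168.28.0/25
109 hosts -> /25 (126 usable): 192.168.28.128/25
91 hosts -> /25 (126 usable): 192.168.29.0/25
31 hosts -> /26 (62 usable): 192.168.29.128/26
Allocation: 192.168.28.0/25 (113 hosts, 126 usable); 192.168.28.128/25 (109 hosts, 126 usable); 192.168.29.0/25 (91 hosts, 126 usable); 192.168.29.128/26 (31 hosts, 62 usable)


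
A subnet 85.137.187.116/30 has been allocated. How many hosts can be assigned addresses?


Host bits = 32 - 30 = 2
Total addresses = 2^2 = 4
Usable = total - 2 (network and broadcast)
Usable hosts: 2


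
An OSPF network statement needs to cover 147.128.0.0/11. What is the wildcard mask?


Subnet mask: 255.224.0.0
Wildcard = 255.255.255.255 - subnet mask
255 - 255 = 0
255 - 224 = 31
255 - 0 = 255
255 - 0 = 255
Wildcard: 0.31.255.255


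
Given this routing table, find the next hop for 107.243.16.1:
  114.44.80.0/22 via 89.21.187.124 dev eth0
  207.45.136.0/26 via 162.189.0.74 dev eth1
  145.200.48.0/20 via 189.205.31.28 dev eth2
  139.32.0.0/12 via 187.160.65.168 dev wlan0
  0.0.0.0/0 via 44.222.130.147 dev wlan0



Longest prefix match for 107.243.16.1:
  /22 114.44.80.0: no
  /26 207.45.136.0: no
  /20 145.200.48.0: no
  /12 139.32.0.0: no
  /0 0.0.0.0: MATCH
Selected: next-hop 44.222.130.147 via wlan0 (matched /0)


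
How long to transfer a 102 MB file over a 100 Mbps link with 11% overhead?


Effective throughput = 100 * (1 - 11/100) = 89 Mbps
File size in Mb = 102 * 8 = 816 Mb
Time = 816 / 89
Time = 9.1685 seconds


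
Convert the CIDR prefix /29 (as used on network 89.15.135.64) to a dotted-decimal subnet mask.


/29 means 29 network bits, 3 host bits
Binary: 11111111111111111111111111111000
Mask: 255.255.255.248


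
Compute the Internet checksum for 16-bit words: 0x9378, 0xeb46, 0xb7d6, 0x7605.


Sum all words (with carry folding):
+ 0x9378 = 0x9378
+ 0xeb46 = 0x7ebf
+ 0xb7d6 = 0x3696
+ 0x7605 = 0xac9b
One's complement: ~0xac9b
Checksum = 0x5364


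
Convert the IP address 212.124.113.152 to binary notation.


212 = 11010100
124 = 01111100
113 = 01110001
152 = 10011000
Binary: 11010100.01111100.01110001.10011000


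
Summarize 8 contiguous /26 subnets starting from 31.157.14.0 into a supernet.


Original prefix: /26
Number of subnets: 8 = 2^3
New prefix = 26 - 3 = 23
Supernet: 31.157.14.0/23


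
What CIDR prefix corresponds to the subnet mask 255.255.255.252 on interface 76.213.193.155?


Binary: 11111111.11111111.11111111.11111100
Count leading 1s
Prefix: /30


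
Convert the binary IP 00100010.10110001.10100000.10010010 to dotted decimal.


00100010 = 34
10110001 = 177
10100000 = 160
10010010 = 146
IP: 34.177.160.146


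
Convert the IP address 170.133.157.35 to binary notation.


170 = 10101010
133 = 10000101
157 = 10011101
35 = 00100011
Binary: 10101010.10000101.10011101.00100011


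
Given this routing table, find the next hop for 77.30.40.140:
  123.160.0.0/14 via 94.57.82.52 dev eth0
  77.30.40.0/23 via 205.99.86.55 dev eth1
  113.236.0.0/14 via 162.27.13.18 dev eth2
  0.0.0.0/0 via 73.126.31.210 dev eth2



Longest prefix match for 77.30.40.140:
  /14 123.160.0.0: no
  /23 77.30.40.0: MATCH
  /14 113.236.0.0: no
  /0 0.0.0.0: MATCH
Selected: next-hop 205.99.86.55 via eth1 (matched /23)


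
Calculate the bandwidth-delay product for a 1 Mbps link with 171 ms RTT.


BDP = bandwidth * RTT
= 1 Mbps * 171 ms
= 1 * 1e6 * 171 / 1000 bits
= 171000 bits
= 21375 bytes
= 20.874 KB
BDP = 171000 bits (21375 bytes)


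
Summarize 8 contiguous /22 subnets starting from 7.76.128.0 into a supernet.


Original prefix: /22
Number of subnets: 8 = 2^3
New prefix = 22 - 3 = 19
Supernet: 7.76.128.0/19


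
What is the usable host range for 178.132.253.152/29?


Network: 178.132.253.152
Broadcast: 178.132.253.159
First usable = network + 1
Last usable = broadcast - 1
Range: 178.132.253.153 to 178.132.253.158


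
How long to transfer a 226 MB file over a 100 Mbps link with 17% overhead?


Effective throughput = 100 * (1 - 17/100) = 83 Mbps
File size in Mb = 226 * 8 = 1808 Mb
Time = 1808 / 83
Time = 21.7831 seconds


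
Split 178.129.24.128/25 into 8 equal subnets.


New prefix = 25 + 3 = 28
Each subnet has 16 addresses
  178.129.24.128/28
  178.129.24.144/28
  178.129.24.160/28
  178.129.24.176/28
  178.129.24.192/28
  178.129.24.208/28
  178.129.24.224/28
  178.129.24.240/28
Subnets: 178.129.24.128/28, 178.129.24.144/28, 178.129.24.160/28, 178.129.24.176/28, 178.129.24.192/28, 178.129.24.208/28, 178.129.24.224/28, 178.129.24.240/28


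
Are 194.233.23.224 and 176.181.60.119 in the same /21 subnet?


Mask: 255.255.248.0
194.233.23.224 AND mask = 194.233.16.0
176.181.60.119 AND mask = 176.181.56.0
No, different subnets (194.233.16.0 vs 176.181.56.0)


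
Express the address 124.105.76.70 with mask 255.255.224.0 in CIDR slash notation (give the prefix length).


Binary: 11111111.11111111.11100000.00000000
Count leading 1s
Prefix: /19


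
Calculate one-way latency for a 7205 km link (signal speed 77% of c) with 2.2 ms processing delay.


Speed = 0.77 * 3e5 km/s = 231000 km/s
Propagation delay = 7205 / 231000 = 0.0312 s = 31.1905 ms
Processing delay = 2.2 ms
Total one-way latency = 33.3905 ms


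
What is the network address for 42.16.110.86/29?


IP:   00101010.00010000.01101110.01010110
Mask: 11111111.11111111.11111111.11111000
AND operation:
Net:  00101010.00010000.01101110.01010000
Network: 42.16.110.80/29


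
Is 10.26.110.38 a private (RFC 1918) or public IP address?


RFC 1918 private ranges:
  10.0.0.0/8 (10.0.0.0 - 10.255.255.255)
  172.16.0.0/12 (172.16.0.0 - 172.31.255.255)
  192.168.0.0/16 (192.168.0.0 - 192.168.255.255)
Private (in 10.0.0.0/8)


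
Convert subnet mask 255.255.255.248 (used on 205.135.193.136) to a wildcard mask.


Subnet mask: 255.255.255.248
Wildcard = 255.255.255.255 - subnet mask
255 - 255 = 0
255 - 255 = 0
255 - 255 = 0
255 - 248 = 7
Wildcard: 0.0.0.7


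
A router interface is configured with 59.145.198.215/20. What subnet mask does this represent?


/20 means 20 network bits, 12 host bits
Binary: 11111111111111111111000000000000
Mask: 255.255.240.0


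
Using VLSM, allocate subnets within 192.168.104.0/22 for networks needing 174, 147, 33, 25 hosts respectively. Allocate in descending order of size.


174 hosts -> /24 (254 usable): 192.168.104.0/24
147 hosts -> /24 (254 usable): 192.168.105.0/24
33 hosts -> /26 (62 usable): 192.168.106.0/26
25 hosts -> /27 (30 usable): 192.168.106.64/27
Allocation: 192.168.104.0/24 (174 hosts, 254 usable); 192.168.105.0/24 (147 hosts, 254 usable); 192.168.106.0/26 (33 hosts, 62 usable); 192.168.106.64/27 (25 hosts, 30 usable)


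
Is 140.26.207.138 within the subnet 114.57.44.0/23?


Subnet network: 114.57.44.0
Test IP AND mask: 140.26.206.0
No, 140.26.207.138 is not in 114.57.44.0/23


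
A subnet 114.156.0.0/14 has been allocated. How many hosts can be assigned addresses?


Host bits = 32 - 14 = 18
Total addresses = 2^18 = 262144
Usable = total - 2 (network and broadcast)
Usable hosts: 262142


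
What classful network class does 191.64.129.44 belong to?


First octet: 191
Binary: 10111111
10xxxxxx -> Class B (128-191)
Class B, default mask 255.255.0.0 (/16)


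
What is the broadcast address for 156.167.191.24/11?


Network: 156.160.0.0/11
Host bits = 21
Set all host bits to 1:
Broadcast: 156.191.255.255


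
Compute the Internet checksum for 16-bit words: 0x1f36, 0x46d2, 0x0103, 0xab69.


Sum all words (with carry folding):
+ 0x1f36 = 0x1f36
+ 0x46d2 = 0x6608
+ 0x0103 = 0x670b
+ 0xab69 = 0x1275
One's complement: ~0x1275
Checksum = 0xed8a


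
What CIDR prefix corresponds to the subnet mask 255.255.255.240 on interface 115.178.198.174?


Binary: 11111111.11111111.11111111.11110000
Count leading 1s
Prefix: /28


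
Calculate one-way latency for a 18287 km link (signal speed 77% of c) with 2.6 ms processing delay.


Speed = 0.77 * 3e5 km/s = 231000 km/s
Propagation delay = 18287 / 231000 = 0.0792 s = 79.1645 ms
Processing delay = 2.6 ms
Total one-way latency = 81.7645 ms


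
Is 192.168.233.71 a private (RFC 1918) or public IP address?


RFC 1918 private ranges:
  10.0.0.0/8 (10.0.0.0 - 10.255.255.255)
  172.16.0.0/12 (172.16.0.0 - 172.31.255.255)
  192.168.0.0/16 (192.168.0.0 - 192.168.255.255)
Private (in 192.168.0.0/16)


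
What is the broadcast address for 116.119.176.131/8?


Network: 116.0.0.0/8
Host bits = 24
Set all host bits to 1:
Broadcast: 116.255.255.255


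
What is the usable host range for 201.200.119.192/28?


Network: 201.200.119.192
Broadcast: 201.200.119.207
First usable = network + 1
Last usable = broadcast - 1
Range: 201.200.119.193 to 201.200.119.206


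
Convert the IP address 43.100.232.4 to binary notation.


43 = 00101011
100 = 01100100
232 = 11101000
4 = 00000100
Binary: 00101011.01100100.11101000.00000100


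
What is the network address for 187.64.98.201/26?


IP:   10111011.01000000.01100010.11001001
Mask: 11111111.11111111.11111111.11000000
AND operation:
Net:  10111011.01000000.01100010.11000000
Network: 187.64.98.192/26


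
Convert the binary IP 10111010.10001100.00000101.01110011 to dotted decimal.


10111010 = 186
10001100 = 140
00000101 = 5
01110011 = 115
IP: 186.140.5.115


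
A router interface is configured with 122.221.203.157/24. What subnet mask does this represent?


/24 means 24 network bits, 8 host bits
Binary: 11111111111111111111111100000000
Mask: 255.255.255.0


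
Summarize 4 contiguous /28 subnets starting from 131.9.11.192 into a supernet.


Original prefix: /28
Number of subnets: 4 = 2^2
New prefix = 28 - 2 = 26
Supernet: 131.9.11.192/26


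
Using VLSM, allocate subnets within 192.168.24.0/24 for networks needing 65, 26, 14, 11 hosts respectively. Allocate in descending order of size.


65 hosts -> /25 (126 usable): 192.168.24.0/25
26 hosts -> /27 (30 usable): 192.168.24.128/27
14 hosts -> /28 (14 usable): 192.168.24.160/28
11 hosts -> /28 (14 usable): 192.168.24.176/28
Allocation: 192.168.24.0/25 (65 hosts, 126 usable); 192.168.24.128/27 (26 hosts, 30 usable); 192.168.24.160/28 (14 hosts, 14 usable); 192.168.24.176/28 (11 hosts, 14 usable)


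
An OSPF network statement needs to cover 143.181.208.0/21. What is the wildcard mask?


Subnet mask: 255.255.248.0
Wildcard = 255.255.255.255 - subnet mask
255 - 255 = 0
255 - 255 = 0
255 - 248 = 7
255 - 0 = 255
Wildcard: 0.0.7.255


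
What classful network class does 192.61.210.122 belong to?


First octet: 192
Binary: 11000000
110xxxxx -> Class C (192-223)
Class C, default mask 255.255.255.0 (/24)


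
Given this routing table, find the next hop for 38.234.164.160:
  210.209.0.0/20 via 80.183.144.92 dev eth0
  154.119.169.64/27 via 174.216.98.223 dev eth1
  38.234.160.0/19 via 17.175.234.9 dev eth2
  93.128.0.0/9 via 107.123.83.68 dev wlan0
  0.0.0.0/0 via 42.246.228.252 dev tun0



Longest prefix match for 38.234.164.160:
  /20 210.209.0.0: no
  /27 154.119.169.64: no
  /19 38.234.160.0: MATCH
  /9 93.128.0.0: no
  /0 0.0.0.0: MATCH
Selected: next-hop 17.175.234.9 via eth2 (matched /19)


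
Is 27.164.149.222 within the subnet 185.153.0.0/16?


Subnet network: 185.153.0.0
Test IP AND mask: 27.164.0.0
No, 27.164.149.222 is not in 185.153.0.0/16


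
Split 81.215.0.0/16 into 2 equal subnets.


New prefix = 16 + 1 = 17
Each subnet has 32768 addresses
  81.215.0.0/17
  81.215.128.0/17
Subnets: 81.215.0.0/17, 81.215.128.0/17


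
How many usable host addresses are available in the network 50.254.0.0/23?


Host bits = 32 - 23 = 9
Total addresses = 2^9 = 512
Usable = total - 2 (network and broadcast)
Usable hosts: 510


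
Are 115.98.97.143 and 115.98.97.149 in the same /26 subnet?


Mask: 255.255.255.192
115.98.97.143 AND mask = 115.98.97.128
115.98.97.149 AND mask = 115.98.97.128
Yes, same subnet (115.98.97.128)


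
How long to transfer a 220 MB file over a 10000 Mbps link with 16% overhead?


Effective throughput = 10000 * (1 - 16/100) = 8400 Mbps
File size in Mb = 220 * 8 = 1760 Mb
Time = 1760 / 8400
Time = 0.2095 seconds


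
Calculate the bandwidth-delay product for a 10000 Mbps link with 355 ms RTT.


BDP = bandwidth * RTT
= 10000 Mbps * 355 ms
= 10000 * 1e6 * 355 / 1000 bits
= 3550000000 bits
= 443750000 bytes
= 433349.6094 KB
BDP = 3550000000 bits (443750000 bytes)


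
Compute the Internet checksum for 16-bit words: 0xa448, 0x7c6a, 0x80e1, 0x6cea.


Sum all words (with carry folding):
+ 0xa448 = 0xa448
+ 0x7c6a = 0x20b3
+ 0x80e1 = 0xa194
+ 0x6cea = 0x0e7f
One's complement: ~0x0e7f
Checksum = 0xf180


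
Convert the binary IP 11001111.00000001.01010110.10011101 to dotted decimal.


11001111 = 207
00000001 = 1
01010110 = 86
10011101 = 157
IP: 207.1.86.157


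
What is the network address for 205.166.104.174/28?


IP:   11001101.10100110.01101000.10101110
Mask: 11111111.11111111.11111111.11110000
AND operation:
Net:  11001101.10100110.01101000.10100000
Network: 205.166.104.160/28


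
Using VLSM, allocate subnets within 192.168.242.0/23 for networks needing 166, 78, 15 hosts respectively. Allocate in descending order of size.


166 hosts -> /24 (254 usable): 192.168.242.0/24
78 hosts -> /25 (126 usable): 192.168.243.0/25
15 hosts -> /27 (30 usable): 192.168.243.128/27
Allocation: 192.168.242.0/24 (166 hosts, 254 usable); 192.168.243.0/25 (78 hosts, 126 usable); 192.168.243.128/27 (15 hosts, 30 usable)


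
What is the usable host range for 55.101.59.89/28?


Network: 55.101.59.80
Broadcast: 55.101.59.95
First usable = network + 1
Last usable = broadcast - 1
Range: 55.101.59.81 to 55.101.59.94


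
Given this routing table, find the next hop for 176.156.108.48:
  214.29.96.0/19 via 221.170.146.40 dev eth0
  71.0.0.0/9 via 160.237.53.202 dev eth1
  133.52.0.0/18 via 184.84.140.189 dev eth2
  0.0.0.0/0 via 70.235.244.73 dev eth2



Longest prefix match for 176.156.108.48:
  /19 214.29.96.0: no
  /9 71.0.0.0: no
  /18 133.52.0.0: no
  /0 0.0.0.0: MATCH
Selected: next-hop 70.235.244.73 via eth2 (matched /0)


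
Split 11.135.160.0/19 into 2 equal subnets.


New prefix = 19 + 1 = 20
Each subnet has 4096 addresses
  11.135.160.0/20
  11.135.176.0/20
Subnets: 11.135.160.0/20, 11.135.176.0/20


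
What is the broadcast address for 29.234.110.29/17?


Network: 29.234.0.0/17
Host bits = 15
Set all host bits to 1:
Broadcast: 29.234.127.255


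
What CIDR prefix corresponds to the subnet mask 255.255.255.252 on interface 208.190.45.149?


Binary: 11111111.11111111.11111111.11111100
Count leading 1s
Prefix: /30


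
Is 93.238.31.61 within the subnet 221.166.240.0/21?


Subnet network: 221.166.240.0
Test IP AND mask: 93.238.24.0
No, 93.238.31.61 is not in 221.166.240.0/21


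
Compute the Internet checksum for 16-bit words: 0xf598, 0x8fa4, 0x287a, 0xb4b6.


Sum all words (with carry folding):
+ 0xf598 = 0xf598
+ 0x8fa4 = 0x853d
+ 0x287a = 0xadb7
+ 0xb4b6 = 0x626e
One's complement: ~0x626e
Checksum = 0x9d91


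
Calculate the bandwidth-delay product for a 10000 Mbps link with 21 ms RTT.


BDP = bandwidth * RTT
= 10000 Mbps * 21 ms
= 10000 * 1e6 * 21 / 1000 bits
= 210000000 bits
= 26250000 bytes
= 25634.7656 KB
BDP = 210000000 bits (26250000 bytes)


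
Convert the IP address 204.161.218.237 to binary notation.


204 = 11001100
161 = 10100001
218 = 11011010
237 = 11101101
Binary: 11001100.10100001.11011010.11101101


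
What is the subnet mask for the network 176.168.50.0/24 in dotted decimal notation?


/24 means 24 network bits, 8 host bits
Binary: 11111111111111111111111100000000
Mask: 255.255.255.0


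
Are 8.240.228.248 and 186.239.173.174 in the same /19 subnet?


Mask: 255.255.224.0
8.240.228.248 AND mask = 8.240.224.0
186.239.173.174 AND mask = 186.239.160.0
No, different subnets (8.240.224.0 vs 186.239.160.0)


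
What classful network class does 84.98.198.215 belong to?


First octet: 84
Binary: 01010100
0xxxxxxx -> Class A (1-126)
Class A, default mask 255.0.0.0 (/8)


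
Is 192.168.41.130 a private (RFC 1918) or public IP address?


RFC 1918 private ranges:
  10.0.0.0/8 (10.0.0.0 - 10.255.255.255)
  172.16.0.0/12 (172.16.0.0 - 172.31.255.255)
  192.168.0.0/16 (192.168.0.0 - 192.168.255.255)
Private (in 192.168.0.0/16)


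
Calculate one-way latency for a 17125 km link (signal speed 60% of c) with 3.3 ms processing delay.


Speed = 0.6 * 3e5 km/s = 180000 km/s
Propagation delay = 17125 / 180000 = 0.0951 s = 95.1389 ms
Processing delay = 3.3 ms
Total one-way latency = 98.4389 ms


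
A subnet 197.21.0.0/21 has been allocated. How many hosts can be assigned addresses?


Host bits = 32 - 21 = 11
Total addresses = 2^11 = 2048
Usable = total - 2 (network and broadcast)
Usable hosts: 2046


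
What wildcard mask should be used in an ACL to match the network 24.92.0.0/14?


Subnet mask: 255.252.0.0
Wildcard = 255.255.255.255 - subnet mask
255 - 255 = 0
255 - 252 = 3
255 - 0 = 255
255 - 0 = 255
Wildcard: 0.3.255.255


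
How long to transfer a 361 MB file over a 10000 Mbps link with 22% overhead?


Effective throughput = 10000 * (1 - 22/100) = 7800 Mbps
File size in Mb = 361 * 8 = 2888 Mb
Time = 2888 / 7800
Time = 0.3703 seconds


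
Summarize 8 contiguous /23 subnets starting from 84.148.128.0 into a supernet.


Original prefix: /23
Number of subnets: 8 = 2^3
New prefix = 23 - 3 = 20
Supernet: 84.148.128.0/20


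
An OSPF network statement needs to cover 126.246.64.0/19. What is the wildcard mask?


Subnet mask: 255.255.224.0
Wildcard = 255.255.255.255 - subnet mask
255 - 255 = 0
255 - 255 = 0
255 - 224 = 31
255 - 0 = 255
Wildcard: 0.0.31.255


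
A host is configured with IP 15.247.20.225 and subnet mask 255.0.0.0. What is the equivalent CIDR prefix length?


Binary: 11111111.00000000.00000000.00000000
Count leading 1s
Prefix: /8


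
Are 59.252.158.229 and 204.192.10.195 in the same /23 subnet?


Mask: 255.255.254.0
59.252.158.229 AND mask = 59.252.158.0
204.192.10.195 AND mask = 204.192.10.0
No, different subnets (59.252.158.0 vs 204.192.10.0)


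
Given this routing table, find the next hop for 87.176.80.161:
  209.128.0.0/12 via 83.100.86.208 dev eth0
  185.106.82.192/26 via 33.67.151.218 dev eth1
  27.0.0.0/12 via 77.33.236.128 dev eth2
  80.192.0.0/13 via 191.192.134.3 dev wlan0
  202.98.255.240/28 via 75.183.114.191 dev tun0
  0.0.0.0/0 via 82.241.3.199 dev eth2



Longest prefix match for 87.176.80.161:
  /12 209.128.0.0: no
  /26 185.106.82.192: no
  /12 27.0.0.0: no
  /13 80.192.0.0: no
  /28 202.98.255.240: no
  /0 0.0.0.0: MATCH
Selected: next-hop 82.241.3.199 via eth2 (matched /0)


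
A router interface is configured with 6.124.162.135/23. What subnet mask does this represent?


/23 means 23 network bits, 9 host bits
Binary: 11111111111111111111111000000000
Mask: 255.255.254.0


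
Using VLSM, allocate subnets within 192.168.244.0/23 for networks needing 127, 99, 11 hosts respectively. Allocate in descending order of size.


127 hosts -> /24 (254 usable): 192.168.244.0/24
99 hosts -> /25 (126 usable): 192.168.245.0/25
11 hosts -> /28 (14 usable): 192.168.245.128/28
Allocation: 192.168.244.0/24 (127 hosts, 254 usable); 192.168.245.0/25 (99 hosts, 126 usable); 192.168.245.128/28 (11 hosts, 14 usable)


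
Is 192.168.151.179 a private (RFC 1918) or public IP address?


RFC 1918 private ranges:
  10.0.0.0/8 (10.0.0.0 - 10.255.255.255)
  172.16.0.0/12 (172.16.0.0 - 172.31.255.255)
  192.168.0.0/16 (192.168.0.0 - 192.168.255.255)
Private (in 192.168.0.0/16)


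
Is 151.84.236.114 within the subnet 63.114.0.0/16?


Subnet network: 63.114.0.0
Test IP AND mask: 151.84.0.0
No, 151.84.236.114 is not in 63.114.0.0/16


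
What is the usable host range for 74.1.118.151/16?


Network: 74.1.0.0
Broadcast: 74.1.255.255
First usable = network + 1
Last usable = broadcast - 1
Range: 74.1.0.1 to 74.1.255.254


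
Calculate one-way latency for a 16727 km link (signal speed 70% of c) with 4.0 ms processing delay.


Speed = 0.7 * 3e5 km/s = 210000 km/s
Propagation delay = 16727 / 210000 = 0.0797 s = 79.6524 ms
Processing delay = 4.0 ms
Total one-way latency = 83.6524 ms


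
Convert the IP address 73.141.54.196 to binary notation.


73 = 01001001
141 = 10001101
54 = 00110110
196 = 11000100
Binary: 01001001.10001101.00110110.11000100


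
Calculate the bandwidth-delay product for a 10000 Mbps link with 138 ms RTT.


BDP = bandwidth * RTT
= 10000 Mbps * 138 ms
= 10000 * 1e6 * 138 / 1000 bits
= 1380000000 bits
= 172500000 bytes
= 168457.0312 KB
BDP = 1380000000 bits (172500000 bytes)


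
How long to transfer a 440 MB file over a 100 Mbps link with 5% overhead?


Effective throughput = 100 * (1 - 5/100) = 95 Mbps
File size in Mb = 440 * 8 = 3520 Mb
Time = 3520 / 95
Time = 37.0526 seconds


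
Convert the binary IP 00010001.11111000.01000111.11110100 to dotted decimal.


00010001 = 17
11111000 = 248
01000111 = 71
11110100 = 244
IP: 17.248.71.244


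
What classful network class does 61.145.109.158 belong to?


First octet: 61
Binary: 00111101
0xxxxxxx -> Class A (1-126)
Class A, default mask 255.0.0.0 (/8)


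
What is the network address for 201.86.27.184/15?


IP:   11001001.01010110.00011011.10111000
Mask: 11111111.11111110.00000000.00000000
AND operation:
Net:  11001001.01010110.00000000.00000000
Network: 201.86.0.0/15


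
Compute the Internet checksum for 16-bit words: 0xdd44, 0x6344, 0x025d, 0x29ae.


Sum all words (with carry folding):
+ 0xdd44 = 0xdd44
+ 0x6344 = 0x4089
+ 0x025d = 0x42e6
+ 0x29ae = 0x6c94
One's complement: ~0x6c94
Checksum = 0x936b


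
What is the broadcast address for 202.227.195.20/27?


Network: 202.227.195.0/27
Host bits = 5
Set all host bits to 1:
Broadcast: 202.227.195.31


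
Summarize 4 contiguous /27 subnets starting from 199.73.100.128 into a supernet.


Original prefix: /27
Number of subnets: 4 = 2^2
New prefix = 27 - 2 = 25
Supernet: 199.73.100.128/25


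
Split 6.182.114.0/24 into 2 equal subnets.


New prefix = 24 + 1 = 25
Each subnet has 128 addresses
  6.182.114.0/25
  6.182.114.128/25
Subnets: 6.182.114.0/25, 6.182.114.128/25


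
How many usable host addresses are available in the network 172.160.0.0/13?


Host bits = 32 - 13 = 19
Total addresses = 2^19 = 524288
Usable = total - 2 (network and broadcast)
Usable hosts: 524286


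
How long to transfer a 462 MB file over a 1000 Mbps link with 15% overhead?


Effective throughput = 1000 * (1 - 15/100) = 850 Mbps
File size in Mb = 462 * 8 = 3696 Mb
Time = 3696 / 850
Time = 4.3482 seconds


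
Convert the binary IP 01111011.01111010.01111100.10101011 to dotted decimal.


01111011 = 123
01111010 = 122
01111100 = 124
10101011 = 171
IP: 123.122.124.171


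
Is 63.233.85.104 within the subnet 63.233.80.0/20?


Subnet network: 63.233.80.0
Test IP AND mask: 63.233.80.0
Yes, 63.233.85.104 is in 63.233.80.0/20


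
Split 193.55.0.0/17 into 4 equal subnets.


New prefix = 17 + 2 = 19
Each subnet has 8192 addresses
  193.55.0.0/19
  193.55.32.0/19
  193.55.64.0/19
  193.55.96.0/19
Subnets: 193.55.0.0/19, 193.55.32.0/19, 193.55.64.0/19, 193.55.96.0/19


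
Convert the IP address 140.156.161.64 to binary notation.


140 = 10001100
156 = 10011100
161 = 10100001
64 = 01000000
Binary: 10001100.10011100.10100001.01000000


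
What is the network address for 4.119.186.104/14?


IP:   00000100.01110111.10111010.01101000
Mask: 11111111.11111100.00000000.00000000
AND operation:
Net:  00000100.01110100.00000000.00000000
Network: 4.116.0.0/14


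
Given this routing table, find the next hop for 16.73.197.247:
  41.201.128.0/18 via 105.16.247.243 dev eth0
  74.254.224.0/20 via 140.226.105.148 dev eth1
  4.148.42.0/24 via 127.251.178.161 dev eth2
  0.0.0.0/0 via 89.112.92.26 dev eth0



Longest prefix match for 16.73.197.247:
  /18 41.201.128.0: no
  /20 74.254.224.0: no
  /24 4.148.42.0: no
  /0 0.0.0.0: MATCH
Selected: next-hop 89.112.92.26 via eth0 (matched /0)


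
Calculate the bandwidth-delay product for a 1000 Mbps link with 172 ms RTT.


BDP = bandwidth * RTT
= 1000 Mbps * 172 ms
= 1000 * 1e6 * 172 / 1000 bits
= 172000000 bits
= 21500000 bytes
= 20996.0938 KB
BDP = 172000000 bits (21500000 bytes)


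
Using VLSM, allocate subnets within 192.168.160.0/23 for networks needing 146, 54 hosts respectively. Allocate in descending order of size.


146 hosts -> /24 (254 usable): 192.168.160.0/24
54 hosts -> /26 (62 usable): 192.168.161.0/26
Allocation: 192.168.160.0/24 (146 hosts, 254 usable); 192.168.161.0/26 (54 hosts, 62 usable)


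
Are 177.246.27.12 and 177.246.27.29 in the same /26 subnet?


Mask: 255.255.255.192
177.246.27.12 AND mask = 177.246.27.0
177.246.27.29 AND mask = 177.246.27.0
Yes, same subnet (177.246.27.0)


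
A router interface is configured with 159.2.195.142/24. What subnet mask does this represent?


/24 means 24 network bits, 8 host bits
Binary: 11111111111111111111111100000000
Mask: 255.255.255.0


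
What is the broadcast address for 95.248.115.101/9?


Network: 95.128.0.0/9
Host bits = 23
Set all host bits to 1:
Broadcast: 95.255.255.255


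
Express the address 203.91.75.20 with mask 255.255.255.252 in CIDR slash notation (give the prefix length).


Binary: 11111111.11111111.11111111.11111100
Count leading 1s
Prefix: /30


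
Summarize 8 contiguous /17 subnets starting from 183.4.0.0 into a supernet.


Original prefix: /17
Number of subnets: 8 = 2^3
New prefix = 17 - 3 = 14
Supernet: 183.4.0.0/14


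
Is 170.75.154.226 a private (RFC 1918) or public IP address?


RFC 1918 private ranges:
  10.0.0.0/8 (10.0.0.0 - 10.255.255.255)
  172.16.0.0/12 (172.16.0.0 - 172.31.255.255)
  192.168.0.0/16 (192.168.0.0 - 192.168.255.255)
Public (not in any RFC 1918 range)


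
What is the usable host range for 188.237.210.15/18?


Network: 188.237.192.0
Broadcast: 188.237.255.255
First usable = network + 1
Last usable = broadcast - 1
Range: 188.237.192.1 to 188.237.255.254


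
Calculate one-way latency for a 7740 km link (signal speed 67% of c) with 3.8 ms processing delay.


Speed = 0.67 * 3e5 km/s = 201000 km/s
Propagation delay = 7740 / 201000 = 0.0385 s = 38.5075 ms
Processing delay = 3.8 ms
Total one-way latency = 42.3075 ms


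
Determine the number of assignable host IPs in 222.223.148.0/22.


Host bits = 32 - 22 = 10
Total addresses = 2^10 = 1024
Usable = total - 2 (network and broadcast)
Usable hosts: 1022


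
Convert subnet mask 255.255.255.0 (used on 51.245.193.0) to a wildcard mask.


Subnet mask: 255.255.255.0
Wildcard = 255.255.255.255 - subnet mask
255 - 255 = 0
255 - 255 = 0
255 - 255 = 0
255 - 0 = 255
Wildcard: 0.0.0.255


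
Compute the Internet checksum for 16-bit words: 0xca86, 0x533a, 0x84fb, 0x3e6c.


Sum all words (with carry folding):
+ 0xca86 = 0xca86
+ 0x533a = 0x1dc1
+ 0x84fb = 0xa2bc
+ 0x3e6c = 0xe128
One's complement: ~0xe128
Checksum = 0x1ed7


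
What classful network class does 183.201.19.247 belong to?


First octet: 183
Binary: 10110111
10xxxxxx -> Class B (128-191)
Class B, default mask 255.255.0.0 (/16)


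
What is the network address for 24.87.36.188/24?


IP:   00011000.01010111.00100100.10111100
Mask: 11111111.11111111.11111111.00000000
AND operation:
Net:  00011000.01010111.00100100.00000000
Network: 24.87.36.0/24


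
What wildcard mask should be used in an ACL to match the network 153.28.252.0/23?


Subnet mask: 255.255.254.0
Wildcard = 255.255.255.255 - subnet mask
255 - 255 = 0
255 - 255 = 0
255 - 254 = 1
255 - 0 = 255
Wildcard: 0.0.1.255


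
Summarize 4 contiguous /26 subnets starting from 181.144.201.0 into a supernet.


Original prefix: /26
Number of subnets: 4 = 2^2
New prefix = 26 - 2 = 24
Supernet: 181.144.201.0/24


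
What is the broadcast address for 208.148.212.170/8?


Network: 208.0.0.0/8
Host bits = 24
Set all host bits to 1:
Broadcast: 208.255.255.255


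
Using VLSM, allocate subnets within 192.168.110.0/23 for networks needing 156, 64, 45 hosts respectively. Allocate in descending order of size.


156 hosts -> /24 (254 usable): 192.168.110.0/24
64 hosts -> /25 (126 usable): 192.168.111.0/25
45 hosts -> /26 (62 usable): 192.168.111.128/26
Allocation: 192.168.110.0/24 (156 hosts, 254 usable); 192.168.111.0/25 (64 hosts, 126 usable); 192.168.111.128/26 (45 hosts, 62 usable)


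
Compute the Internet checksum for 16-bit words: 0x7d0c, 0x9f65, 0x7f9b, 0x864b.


Sum all words (with carry folding):
+ 0x7d0c = 0x7d0c
+ 0x9f65 = 0x1c72
+ 0x7f9b = 0x9c0d
+ 0x864b = 0x2259
One's complement: ~0x2259
Checksum = 0xdda6


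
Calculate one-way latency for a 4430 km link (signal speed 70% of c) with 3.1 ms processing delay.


Speed = 0.7 * 3e5 km/s = 210000 km/s
Propagation delay = 4430 / 210000 = 0.0211 s = 21.0952 ms
Processing delay = 3.1 ms
Total one-way latency = 24.1952 ms


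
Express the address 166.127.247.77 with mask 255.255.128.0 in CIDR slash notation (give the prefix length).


Binary: 11111111.11111111.10000000.00000000
Count leading 1s
Prefix: /17


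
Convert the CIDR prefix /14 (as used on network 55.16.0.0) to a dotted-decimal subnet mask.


/14 means 14 network bits, 18 host bits
Binary: 11111111111111000000000000000000
Mask: 255.252.0.0


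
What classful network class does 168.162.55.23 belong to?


First octet: 168
Binary: 10101000
10xxxxxx -> Class B (128-191)
Class B, default mask 255.255.0.0 (/16)


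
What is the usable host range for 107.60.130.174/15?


Network: 107.60.0.0
Broadcast: 107.61.255.255
First usable = network + 1
Last usable = broadcast - 1
Range: 107.60.0.1 to 107.61.255.254


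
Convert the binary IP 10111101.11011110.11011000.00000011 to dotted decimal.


10111101 = 189
11011110 = 222
11011000 = 216
00000011 = 3
IP: 189.222.216.3


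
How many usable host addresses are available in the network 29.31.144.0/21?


Host bits = 32 - 21 = 11
Total addresses = 2^11 = 2048
Usable = total - 2 (network and broadcast)
Usable hosts: 2046


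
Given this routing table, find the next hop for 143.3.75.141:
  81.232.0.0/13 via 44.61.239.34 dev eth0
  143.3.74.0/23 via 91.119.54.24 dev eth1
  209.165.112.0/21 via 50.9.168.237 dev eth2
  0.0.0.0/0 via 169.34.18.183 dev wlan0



Longest prefix match for 143.3.75.141:
  /13 81.232.0.0: no
  /23 143.3.74.0: MATCH
  /21 209.165.112.0: no
  /0 0.0.0.0: MATCH
Selected: next-hop 91.119.54.24 via eth1 (matched /23)


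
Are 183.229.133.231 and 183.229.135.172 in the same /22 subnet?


Mask: 255.255.252.0
183.229.133.231 AND mask = 183.229.132.0
183.229.135.172 AND mask = 183.229.132.0
Yes, same subnet (183.229.132.0)


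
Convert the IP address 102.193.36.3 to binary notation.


102 = 01100110
193 = 11000001
36 = 00100100
3 = 00000011
Binary: 01100110.11000001.00100100.00000011


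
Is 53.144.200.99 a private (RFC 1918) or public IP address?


RFC 1918 private ranges:
  10.0.0.0/8 (10.0.0.0 - 10.255.255.255)
  172.16.0.0/12 (172.16.0.0 - 172.31.255.255)
  192.168.0.0/16 (192.168.0.0 - 192.168.255.255)
Public (not in any RFC 1918 range)


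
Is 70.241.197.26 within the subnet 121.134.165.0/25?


Subnet network: 121.134.165.0
Test IP AND mask: 70.241.197.0
No, 70.241.197.26 is not in 121.134.165.0/25


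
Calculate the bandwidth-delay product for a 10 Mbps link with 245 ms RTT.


BDP = bandwidth * RTT
= 10 Mbps * 245 ms
= 10 * 1e6 * 245 / 1000 bits
= 2450000 bits
= 306250 bytes
= 299.0723 KB
BDP = 2450000 bits (306250 bytes)


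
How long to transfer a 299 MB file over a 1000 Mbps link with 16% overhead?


Effective throughput = 1000 * (1 - 16/100) = 840 Mbps
File size in Mb = 299 * 8 = 2392 Mb
Time = 2392 / 840
Time = 2.8476 seconds


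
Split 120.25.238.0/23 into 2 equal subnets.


New prefix = 23 + 1 = 24
Each subnet has 256 addresses
  120.25.238.0/24
  120.25.239.0/24
Subnets: 120.25.238.0/24, 120.25.239.0/24


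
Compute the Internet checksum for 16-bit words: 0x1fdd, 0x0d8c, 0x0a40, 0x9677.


Sum all words (with carry folding):
+ 0x1fdd = 0x1fdd
+ 0x0d8c = 0x2d69
+ 0x0a40 = 0x37a9
+ 0x9677 = 0xce20
One's complement: ~0xce20
Checksum = 0x31df


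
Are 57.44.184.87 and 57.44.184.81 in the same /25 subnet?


Mask: 255.255.255.128
57.44.184.87 AND mask = 57.44.184.0
57.44.184.81 AND mask = 57.44.184.0
Yes, same subnet (57.44.184.0)


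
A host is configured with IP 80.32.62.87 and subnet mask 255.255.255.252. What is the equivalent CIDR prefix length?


Binary: 11111111.11111111.11111111.11111100
Count leading 1s
Prefix: /30


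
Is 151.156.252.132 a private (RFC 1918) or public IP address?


RFC 1918 private ranges:
  10.0.0.0/8 (10.0.0.0 - 10.255.255.255)
  172.16.0.0/12 (172.16.0.0 - 172.31.255.255)
  192.168.0.0/16 (192.168.0.0 - 192.168.255.255)
Public (not in any RFC 1918 range)


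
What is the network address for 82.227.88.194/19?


IP:   01010010.11100011.01011000.11000010
Mask: 11111111.11111111.11100000.00000000
AND operation:
Net:  01010010.11100011.01000000.00000000
Network: 82.227.64.0/19


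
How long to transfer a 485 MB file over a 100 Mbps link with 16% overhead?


Effective throughput = 100 * (1 - 16/100) = 84 Mbps
File size in Mb = 485 * 8 = 3880 Mb
Time = 3880 / 84
Time = 46.1905 seconds


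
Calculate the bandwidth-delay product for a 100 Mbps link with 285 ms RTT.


BDP = bandwidth * RTT
= 100 Mbps * 285 ms
= 100 * 1e6 * 285 / 1000 bits
= 28500000 bits
= 3562500 bytes
= 3479.0039 KB
BDP = 28500000 bits (3562500 bytes)


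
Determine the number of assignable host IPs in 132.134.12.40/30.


Host bits = 32 - 30 = 2
Total addresses = 2^2 = 4
Usable = total - 2 (network and broadcast)
Usable hosts: 2


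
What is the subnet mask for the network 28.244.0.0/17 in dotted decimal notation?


/17 means 17 network bits, 15 host bits
Binary: 11111111111111111000000000000000
Mask: 255.255.128.0


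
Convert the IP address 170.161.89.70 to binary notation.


170 = 10101010
161 = 10100001
89 = 01011001
70 = 01000110
Binary: 10101010.10100001.01011001.01000110


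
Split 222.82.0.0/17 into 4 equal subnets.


New prefix = 17 + 2 = 19
Each subnet has 8192 addresses
  222.82.0.0/19
  222.82.32.0/19
  222.82.64.0/19
  222.82.96.0/19
Subnets: 222.82.0.0/19, 222.82.32.0/19, 222.82.64.0/19, 222.82.96.0/19


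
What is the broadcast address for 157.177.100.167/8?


Network: 157.0.0.0/8
Host bits = 24
Set all host bits to 1:
Broadcast: 157.255.255.255


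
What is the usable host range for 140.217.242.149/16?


Network: 140.217.0.0
Broadcast: 140.217.255.255
First usable = network + 1
Last usable = broadcast - 1
Range: 140.217.0.1 to 140.217.255.254


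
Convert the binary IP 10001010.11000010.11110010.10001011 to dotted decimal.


10001010 = 138
11000010 = 194
11110010 = 242
10001011 = 139
IP: 138.194.242.139


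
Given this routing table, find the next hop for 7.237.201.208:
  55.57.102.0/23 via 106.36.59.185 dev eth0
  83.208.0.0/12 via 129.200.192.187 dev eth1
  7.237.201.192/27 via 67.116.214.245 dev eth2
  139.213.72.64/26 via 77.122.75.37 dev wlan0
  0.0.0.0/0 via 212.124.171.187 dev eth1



Longest prefix match for 7.237.201.208:
  /23 55.57.102.0: no
  /12 83.208.0.0: no
  /27 7.237.201.192: MATCH
  /26 139.213.72.64: no
  /0 0.0.0.0: MATCH
Selected: next-hop 67.116.214.245 via eth2 (matched /27)


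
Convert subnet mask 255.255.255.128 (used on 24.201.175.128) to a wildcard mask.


Subnet mask: 255.255.255.128
Wildcard = 255.255.255.255 - subnet mask
255 - 255 = 0
255 - 255 = 0
255 - 255 = 0
255 - 128 = 127
Wildcard: 0.0.0.127


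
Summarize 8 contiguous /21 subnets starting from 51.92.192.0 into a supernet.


Original prefix: /21
Number of subnets: 8 = 2^3
New prefix = 21 - 3 = 18
Supernet: 51.92.192.0/18


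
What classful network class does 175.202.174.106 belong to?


First octet: 175
Binary: 10101111
10xxxxxx -> Class B (128-191)
Class B, default mask 255.255.0.0 (/16)


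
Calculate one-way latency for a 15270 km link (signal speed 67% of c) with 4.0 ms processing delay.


Speed = 0.67 * 3e5 km/s = 201000 km/s
Propagation delay = 15270 / 201000 = 0.076 s = 75.9701 ms
Processing delay = 4.0 ms
Total one-way latency = 79.9701 ms


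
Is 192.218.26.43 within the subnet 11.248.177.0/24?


Subnet network: 11.248.177.0
Test IP AND mask: 192.218.26.0
No, 192.218.26.43 is not in 11.248.177.0/24


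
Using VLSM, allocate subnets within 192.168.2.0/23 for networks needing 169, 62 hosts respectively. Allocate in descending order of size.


169 hosts -> /24 (254 usable): 192.168.2.0/24
62 hosts -> /26 (62 usable): 192.168.3.0/26
Allocation: 192.168.2.0/24 (169 hosts, 254 usable); 192.168.3.0/26 (62 hosts, 62 usable)


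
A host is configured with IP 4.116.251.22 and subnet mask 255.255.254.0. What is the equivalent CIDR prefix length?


Binary: 11111111.11111111.11111110.00000000
Count leading 1s
Prefix: /23


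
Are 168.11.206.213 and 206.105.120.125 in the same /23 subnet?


Mask: 255.255.254.0
168.11.206.213 AND mask = 168.11.206.0
206.105.120.125 AND mask = 206.105.120.0
No, different subnets (168.11.206.0 vs 206.105.120.0)
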